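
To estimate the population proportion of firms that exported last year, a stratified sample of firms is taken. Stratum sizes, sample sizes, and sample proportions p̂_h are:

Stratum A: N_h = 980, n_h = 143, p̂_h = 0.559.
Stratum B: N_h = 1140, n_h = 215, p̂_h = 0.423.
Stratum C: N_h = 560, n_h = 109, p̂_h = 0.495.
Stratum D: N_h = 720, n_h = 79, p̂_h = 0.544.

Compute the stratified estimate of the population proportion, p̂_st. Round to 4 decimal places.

N = 3400; stratum weights W_h = N_h/N.
p̂_st = Σ W_h p̂_h = (980·0.559 + 1140·0.423 + 560·0.495 + 720·0.544)/3400 = 0.49968

p̂_st ≈ 0.4997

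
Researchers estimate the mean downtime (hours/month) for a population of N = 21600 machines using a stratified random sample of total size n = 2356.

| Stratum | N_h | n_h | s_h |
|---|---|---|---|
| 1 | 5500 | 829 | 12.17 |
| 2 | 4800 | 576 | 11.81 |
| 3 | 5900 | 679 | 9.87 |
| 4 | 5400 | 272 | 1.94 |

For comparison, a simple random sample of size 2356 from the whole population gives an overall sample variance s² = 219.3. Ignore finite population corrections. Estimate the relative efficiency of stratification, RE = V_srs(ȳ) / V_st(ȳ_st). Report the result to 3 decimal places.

RE ≈ 2.651

V̂(ȳ_st) = Σ W_h² s_h²/n_h, with W_h = N_h/N and N = 21600:
  stratum 1: (5500/21600)²·12.17²/829 = 0.0115836
  stratum 2: (4800/21600)²·11.81²/576 = 0.0119578
  stratum 3: (5900/21600)²·9.87²/679 = 0.0107044
  stratum 4: (5400/21600)²·1.94²/272 = 0.000864798
V_st = 0.0351106
V_srs = s²/n = 219.3/2356 = 0.0930815
Relative efficiency = V_srs / V_st = 0.0930815/0.0351106 = 2.6511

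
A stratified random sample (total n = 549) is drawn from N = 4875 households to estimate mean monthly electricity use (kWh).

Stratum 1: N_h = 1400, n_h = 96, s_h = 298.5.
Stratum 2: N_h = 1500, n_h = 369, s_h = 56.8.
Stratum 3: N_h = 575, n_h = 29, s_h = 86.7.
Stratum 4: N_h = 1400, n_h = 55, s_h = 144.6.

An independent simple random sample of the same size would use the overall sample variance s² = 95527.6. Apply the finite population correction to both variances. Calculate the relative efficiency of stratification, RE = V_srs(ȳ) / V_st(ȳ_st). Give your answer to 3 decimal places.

RE ≈ 1.464

V̂(ȳ_st) = Σ W_h² (1 − n_h/N_h) s_h²/n_h, with W_h = N_h/N and N = 4875:
  stratum 1: (1400/4875)²·(1 − 96/1400)·298.5²/96 = 71.2974
  stratum 2: (1500/4875)²·(1 − 369/1500)·56.8²/369 = 0.62413
  stratum 3: (575/4875)²·(1 − 29/575)·86.7²/29 = 3.42414
  stratum 4: (1400/4875)²·(1 − 55/1400)·144.6²/55 = 30.1214
V_st = 105.467
V_srs = (1 − 549/4875)·95527.6/549 = 154.408
Relative efficiency = V_srs / V_st = 154.408/105.467 = 1.4640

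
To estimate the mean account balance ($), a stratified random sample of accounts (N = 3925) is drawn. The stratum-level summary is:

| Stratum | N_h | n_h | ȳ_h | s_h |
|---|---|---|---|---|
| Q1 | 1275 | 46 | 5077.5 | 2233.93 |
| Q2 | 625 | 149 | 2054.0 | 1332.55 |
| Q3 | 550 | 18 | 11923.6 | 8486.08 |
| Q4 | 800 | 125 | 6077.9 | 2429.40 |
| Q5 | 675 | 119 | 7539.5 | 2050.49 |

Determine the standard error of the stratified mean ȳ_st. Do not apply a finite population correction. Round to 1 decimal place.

V̂(ȳ_st) = Σ W_h² s_h²/n_h, with W_h = N_h/N and N = 3925:
  stratum Q1: (1275/3925)²·2233.93²/46 = 11447.8
  stratum Q2: (625/3925)²·1332.55²/149 = 302.177
  stratum Q3: (550/3925)²·8486.08²/18 = 78557.5
  stratum Q4: (800/3925)²·2429.40²/125 = 1961.5
  stratum Q5: (675/3925)²·2050.49²/119 = 1044.95
V̂(ȳ_st) = 93314
SE(ȳ_st) = √93314 = 305.473

SE(ȳ_st) ≈ 305.5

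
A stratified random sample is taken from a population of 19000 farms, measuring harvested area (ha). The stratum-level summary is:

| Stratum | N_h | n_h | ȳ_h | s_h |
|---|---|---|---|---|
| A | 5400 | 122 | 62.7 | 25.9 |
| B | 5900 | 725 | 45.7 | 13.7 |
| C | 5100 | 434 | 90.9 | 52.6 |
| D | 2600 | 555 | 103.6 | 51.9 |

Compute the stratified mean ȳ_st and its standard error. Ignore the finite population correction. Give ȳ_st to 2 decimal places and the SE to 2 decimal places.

ȳ_st = Σ W_h ȳ_h = (5400·62.7 + 5900·45.7 + 5100·90.9 + 2600·103.6)/19000 = 70.58737
V̂(ȳ_st) = Σ W_h² s_h²/n_h, with W_h = N_h/N and N = 19000:
  stratum A: (5400/19000)²·25.9²/122 = 0.44414
  stratum B: (5900/19000)²·13.7²/725 = 0.0249632
  stratum C: (5100/19000)²·52.6²/434 = 0.45932
  stratum D: (2600/19000)²·51.9²/555 = 0.0908827
V̂(ȳ_st) = 1.01931
SE(ȳ_st) = √1.01931 = 1.00961

ȳ_st ≈ 70.59, SE ≈ 1.01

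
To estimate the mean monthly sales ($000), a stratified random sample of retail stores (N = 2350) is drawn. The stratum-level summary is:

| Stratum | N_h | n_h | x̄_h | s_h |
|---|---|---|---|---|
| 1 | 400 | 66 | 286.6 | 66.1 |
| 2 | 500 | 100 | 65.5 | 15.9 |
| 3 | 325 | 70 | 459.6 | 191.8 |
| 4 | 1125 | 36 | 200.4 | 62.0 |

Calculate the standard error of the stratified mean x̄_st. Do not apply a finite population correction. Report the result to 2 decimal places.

SE(x̄_st) ≈ 6.05

V̂(x̄_st) = Σ W_h² s_h²/n_h, with W_h = N_h/N and N = 2350:
  stratum 1: (400/2350)²·66.1²/66 = 1.91798
  stratum 2: (500/2350)²·15.9²/100 = 0.114445
  stratum 3: (325/2350)²·191.8²/70 = 10.0515
  stratum 4: (1125/2350)²·62.0²/36 = 24.4709
V̂(x̄_st) = 36.5548
SE(x̄_st) = √36.5548 = 6.04606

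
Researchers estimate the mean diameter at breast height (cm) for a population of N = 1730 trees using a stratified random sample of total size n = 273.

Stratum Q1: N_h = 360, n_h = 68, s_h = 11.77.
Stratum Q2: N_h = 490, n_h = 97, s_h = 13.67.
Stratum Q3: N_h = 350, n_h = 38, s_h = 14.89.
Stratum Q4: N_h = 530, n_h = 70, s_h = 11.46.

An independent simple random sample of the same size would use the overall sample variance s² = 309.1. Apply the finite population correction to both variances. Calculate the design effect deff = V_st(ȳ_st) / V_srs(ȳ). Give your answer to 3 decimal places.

V̂(ȳ_st) = Σ W_h² (1 − n_h/N_h) s_h²/n_h, with W_h = N_h/N and N = 1730:
  stratum Q1: (360/1730)²·(1 − 68/360)·11.77²/68 = 0.0715545
  stratum Q2: (490/1730)²·(1 − 97/490)·13.67²/97 = 0.123954
  stratum Q3: (350/1730)²·(1 − 38/350)·14.89²/38 = 0.212881
  stratum Q4: (530/1730)²·(1 − 70/530)·11.46²/70 = 0.152831
V_st = 0.561221
V_srs = (1 − 273/1730)·309.1/273 = 0.953564
deff = V_st / V_srs = 0.561221/0.953564 = 0.5886

deff ≈ 0.589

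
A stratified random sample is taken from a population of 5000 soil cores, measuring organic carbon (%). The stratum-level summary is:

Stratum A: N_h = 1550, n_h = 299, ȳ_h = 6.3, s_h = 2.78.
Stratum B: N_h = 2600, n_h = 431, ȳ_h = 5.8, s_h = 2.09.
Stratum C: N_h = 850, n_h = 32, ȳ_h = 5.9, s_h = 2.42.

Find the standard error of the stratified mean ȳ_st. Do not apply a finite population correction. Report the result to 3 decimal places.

V̂(ȳ_st) = Σ W_h² s_h²/n_h, with W_h = N_h/N and N = 5000:
  stratum A: (1550/5000)²·2.78²/299 = 0.00248394
  stratum B: (2600/5000)²·2.09²/431 = 0.00274045
  stratum C: (850/5000)²·2.42²/32 = 0.00528906
V̂(ȳ_st) = 0.0105135
SE(ȳ_st) = √0.0105135 = 0.102535

SE(ȳ_st) ≈ 0.103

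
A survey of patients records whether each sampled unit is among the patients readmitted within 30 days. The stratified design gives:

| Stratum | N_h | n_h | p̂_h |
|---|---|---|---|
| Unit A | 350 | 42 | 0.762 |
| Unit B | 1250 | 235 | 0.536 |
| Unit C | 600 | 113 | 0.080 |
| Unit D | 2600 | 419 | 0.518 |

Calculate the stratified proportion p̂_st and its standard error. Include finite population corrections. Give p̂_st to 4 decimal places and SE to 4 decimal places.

p̂_st ≈ 0.4857, SE ≈ 0.0153

N = 4800; stratum weights W_h = N_h/N.
p̂_st = Σ W_h p̂_h = (350·0.762 + 1250·0.536 + 600·0.080 + 2600·0.518)/4800 = 0.48573
V̂(p̂_st) = Σ W_h² (1 − n_h/N_h) p̂_h(1−p̂_h)/(n_h−1):
  stratum Unit A: (350/4800)²·(1 − 42/350)·0.762·0.238/41 = 2.06959e-05
  stratum Unit B: (1250/4800)²·(1 − 235/1250)·0.536·0.464/234 = 5.85276e-05
  stratum Unit C: (600/4800)²·(1 − 113/600)·0.080·0.920/112 = 8.33408e-06
  stratum Unit D: (2600/4800)²·(1 − 419/2600)·0.518·0.482/418 = 0.00014701
V̂(p̂_st) = 0.000234568; SE = √V̂ = 0.0153156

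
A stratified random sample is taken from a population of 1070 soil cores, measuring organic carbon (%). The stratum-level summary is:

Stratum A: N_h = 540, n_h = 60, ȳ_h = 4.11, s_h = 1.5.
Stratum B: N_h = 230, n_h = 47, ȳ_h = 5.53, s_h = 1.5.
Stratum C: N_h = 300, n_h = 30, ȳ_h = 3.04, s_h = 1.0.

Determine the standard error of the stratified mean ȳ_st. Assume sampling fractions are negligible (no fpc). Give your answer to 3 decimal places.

SE(ȳ_st) ≈ 0.120

V̂(ȳ_st) = Σ W_h² s_h²/n_h, with W_h = N_h/N and N = 1070:
  stratum A: (540/1070)²·1.5²/60 = 0.00955105
  stratum B: (230/1070)²·1.5²/47 = 0.00221194
  stratum C: (300/1070)²·1.0²/30 = 0.00262032
V̂(ȳ_st) = 0.0143833
SE(ȳ_st) = √0.0143833 = 0.11993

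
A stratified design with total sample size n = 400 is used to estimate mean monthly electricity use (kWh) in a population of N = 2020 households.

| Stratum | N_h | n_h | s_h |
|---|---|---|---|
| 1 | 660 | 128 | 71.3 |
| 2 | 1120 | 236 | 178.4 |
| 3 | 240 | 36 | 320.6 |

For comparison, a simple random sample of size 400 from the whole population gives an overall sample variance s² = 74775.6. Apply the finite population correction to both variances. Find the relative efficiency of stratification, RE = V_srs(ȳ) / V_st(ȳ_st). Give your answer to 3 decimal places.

V̂(ȳ_st) = Σ W_h² (1 − n_h/N_h) s_h²/n_h, with W_h = N_h/N and N = 2020:
  stratum 1: (660/2020)²·(1 − 128/660)·71.3²/128 = 3.41761
  stratum 2: (1120/2020)²·(1 − 236/1120)·178.4²/236 = 32.7224
  stratum 3: (240/2020)²·(1 − 36/240)·320.6²/36 = 34.2581
V_st = 70.3981
V_srs = (1 − 400/2020)·74775.6/400 = 149.921
Relative efficiency = V_srs / V_st = 149.921/70.3981 = 2.1296

RE ≈ 2.130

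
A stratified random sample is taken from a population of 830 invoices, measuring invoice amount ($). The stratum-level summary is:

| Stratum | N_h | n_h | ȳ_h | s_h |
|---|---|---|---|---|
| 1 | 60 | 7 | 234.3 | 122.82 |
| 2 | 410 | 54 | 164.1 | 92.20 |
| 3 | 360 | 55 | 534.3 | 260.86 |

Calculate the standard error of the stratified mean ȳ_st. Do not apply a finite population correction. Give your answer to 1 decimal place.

SE(ȳ_st) ≈ 16.8

V̂(ȳ_st) = Σ W_h² s_h²/n_h, with W_h = N_h/N and N = 830:
  stratum 1: (60/830)²·122.82²/7 = 11.2612
  stratum 2: (410/830)²·92.20²/54 = 38.4131
  stratum 3: (360/830)²·260.86²/55 = 232.756
V̂(ȳ_st) = 282.43
SE(ȳ_st) = √282.43 = 16.8057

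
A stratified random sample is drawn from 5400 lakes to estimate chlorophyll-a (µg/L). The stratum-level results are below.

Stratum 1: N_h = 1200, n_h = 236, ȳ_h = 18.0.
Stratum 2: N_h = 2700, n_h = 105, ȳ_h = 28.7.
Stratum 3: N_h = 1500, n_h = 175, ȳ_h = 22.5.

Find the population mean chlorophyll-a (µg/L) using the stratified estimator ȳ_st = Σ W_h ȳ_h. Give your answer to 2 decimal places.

N = Σ N_h = 5400. Stratum weights W_h = N_h/N.
ȳ_st = (1200·18.0 + 2700·28.7 + 1500·22.5) / 5400 = 24.6000

ȳ_st ≈ 24.60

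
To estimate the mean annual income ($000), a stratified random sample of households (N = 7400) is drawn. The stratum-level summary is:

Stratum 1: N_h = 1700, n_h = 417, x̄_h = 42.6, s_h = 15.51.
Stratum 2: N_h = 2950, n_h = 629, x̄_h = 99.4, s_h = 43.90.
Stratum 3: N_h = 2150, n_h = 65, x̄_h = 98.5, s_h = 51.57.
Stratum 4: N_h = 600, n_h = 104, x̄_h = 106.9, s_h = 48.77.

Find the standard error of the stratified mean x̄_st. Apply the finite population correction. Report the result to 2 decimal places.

V̂(x̄_st) = Σ W_h² (1 − n_h/N_h) s_h²/n_h, with W_h = N_h/N and N = 7400:
  stratum 1: (1700/7400)²·(1 − 417/1700)·15.51²/417 = 0.0229773
  stratum 2: (2950/7400)²·(1 − 629/2950)·43.90²/629 = 0.3831
  stratum 3: (2150/7400)²·(1 − 65/2150)·51.57²/65 = 3.34936
  stratum 4: (600/7400)²·(1 − 104/600)·48.77²/104 = 0.124292
V̂(x̄_st) = 3.87973
SE(x̄_st) = √3.87973 = 1.9697

SE(x̄_st) ≈ 1.97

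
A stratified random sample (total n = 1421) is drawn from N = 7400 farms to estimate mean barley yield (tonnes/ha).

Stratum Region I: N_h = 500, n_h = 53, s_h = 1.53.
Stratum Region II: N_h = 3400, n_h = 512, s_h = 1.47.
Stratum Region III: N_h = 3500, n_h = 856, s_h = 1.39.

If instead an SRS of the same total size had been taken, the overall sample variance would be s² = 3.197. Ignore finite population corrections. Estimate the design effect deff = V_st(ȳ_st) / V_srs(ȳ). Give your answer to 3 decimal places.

V̂(ȳ_st) = Σ W_h² s_h²/n_h, with W_h = N_h/N and N = 7400:
  stratum Region I: (500/7400)²·1.53²/53 = 0.000201643
  stratum Region II: (3400/7400)²·1.47²/512 = 0.000890962
  stratum Region III: (3500/7400)²·1.39²/856 = 0.000504927
V_st = 0.00159753
V_srs = s²/n = 3.197/1421 = 0.00224982
deff = V_st / V_srs = 0.00159753/0.00224982 = 0.7101

deff ≈ 0.710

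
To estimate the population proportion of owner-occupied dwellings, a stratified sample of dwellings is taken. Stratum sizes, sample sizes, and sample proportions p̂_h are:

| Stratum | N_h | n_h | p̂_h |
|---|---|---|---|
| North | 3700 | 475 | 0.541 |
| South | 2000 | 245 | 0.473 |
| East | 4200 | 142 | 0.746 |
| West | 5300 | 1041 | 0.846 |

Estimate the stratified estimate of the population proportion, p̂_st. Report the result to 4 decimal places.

p̂_st ≈ 0.6950

N = 15200; stratum weights W_h = N_h/N.
p̂_st = Σ W_h p̂_h = (3700·0.541 + 2000·0.473 + 4200·0.746 + 5300·0.846)/15200 = 0.69505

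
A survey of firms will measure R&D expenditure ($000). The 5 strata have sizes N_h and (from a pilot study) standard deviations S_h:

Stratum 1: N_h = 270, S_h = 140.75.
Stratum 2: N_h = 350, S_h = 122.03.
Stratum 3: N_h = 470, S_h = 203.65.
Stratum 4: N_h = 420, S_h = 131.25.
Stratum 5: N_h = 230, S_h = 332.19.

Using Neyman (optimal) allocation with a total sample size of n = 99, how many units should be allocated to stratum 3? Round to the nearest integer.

31

Neyman allocation: n_h = n · N_h S_h / Σ N_i S_i, with n = 99.
  stratum 1: N_h·S_h = 270·140.75 = 38002.50
  stratum 2: N_h·S_h = 350·122.03 = 42710.50
  stratum 3: N_h·S_h = 470·203.65 = 95715.50
  stratum 4: N_h·S_h = 420·131.25 = 55125.00
  stratum 5: N_h·S_h = 230·332.19 = 76403.70
Σ N_h S_h = 307957.20
n for stratum 3 = 99·95715.50/307957.20 = 30.770 → 31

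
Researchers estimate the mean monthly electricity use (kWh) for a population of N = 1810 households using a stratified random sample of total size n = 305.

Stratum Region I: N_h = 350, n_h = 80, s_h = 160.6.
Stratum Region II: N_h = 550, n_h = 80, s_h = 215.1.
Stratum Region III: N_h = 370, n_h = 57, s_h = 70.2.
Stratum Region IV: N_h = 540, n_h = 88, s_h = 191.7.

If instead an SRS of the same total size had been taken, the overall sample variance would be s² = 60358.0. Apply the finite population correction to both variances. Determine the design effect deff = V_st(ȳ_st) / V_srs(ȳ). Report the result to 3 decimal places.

V̂(ȳ_st) = Σ W_h² (1 − n_h/N_h) s_h²/n_h, with W_h = N_h/N and N = 1810:
  stratum Region I: (350/1810)²·(1 − 80/350)·160.6²/80 = 9.29985
  stratum Region II: (550/1810)²·(1 − 80/550)·215.1²/80 = 45.6346
  stratum Region III: (370/1810)²·(1 − 57/370)·70.2²/57 = 3.05625
  stratum Region IV: (540/1810)²·(1 − 88/540)·191.7²/88 = 31.1126
V_st = 89.1033
V_srs = (1 − 305/1810)·60358.0/305 = 164.548
deff = V_st / V_srs = 89.1033/164.548 = 0.5415

deff ≈ 0.542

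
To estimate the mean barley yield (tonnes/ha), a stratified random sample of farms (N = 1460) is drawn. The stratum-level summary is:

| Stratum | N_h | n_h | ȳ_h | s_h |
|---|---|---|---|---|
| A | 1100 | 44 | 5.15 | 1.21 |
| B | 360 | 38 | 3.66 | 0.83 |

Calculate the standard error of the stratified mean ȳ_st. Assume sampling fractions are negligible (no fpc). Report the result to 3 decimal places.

V̂(ȳ_st) = Σ W_h² s_h²/n_h, with W_h = N_h/N and N = 1460:
  stratum A: (1100/1460)²·1.21²/44 = 0.0188885
  stratum B: (360/1460)²·0.83²/38 = 0.00110223
V̂(ȳ_st) = 0.0199907
SE(ȳ_st) = √0.0199907 = 0.141389

SE(ȳ_st) ≈ 0.141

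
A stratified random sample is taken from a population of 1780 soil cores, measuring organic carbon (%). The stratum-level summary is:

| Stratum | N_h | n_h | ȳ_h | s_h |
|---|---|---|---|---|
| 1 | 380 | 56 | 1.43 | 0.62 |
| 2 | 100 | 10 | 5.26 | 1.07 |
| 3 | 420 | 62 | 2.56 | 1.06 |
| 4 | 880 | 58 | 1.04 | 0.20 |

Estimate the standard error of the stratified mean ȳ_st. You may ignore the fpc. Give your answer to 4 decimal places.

SE(ȳ_st) ≈ 0.0430

V̂(ȳ_st) = Σ W_h² s_h²/n_h, with W_h = N_h/N and N = 1780:
  stratum 1: (380/1780)²·0.62²/56 = 0.00031284
  stratum 2: (100/1780)²·1.07²/10 = 0.00036135
  stratum 3: (420/1780)²·1.06²/62 = 0.00100897
  stratum 4: (880/1780)²·0.20²/58 = 0.000168561
V̂(ȳ_st) = 0.00185172
SE(ȳ_st) = √0.00185172 = 0.0430316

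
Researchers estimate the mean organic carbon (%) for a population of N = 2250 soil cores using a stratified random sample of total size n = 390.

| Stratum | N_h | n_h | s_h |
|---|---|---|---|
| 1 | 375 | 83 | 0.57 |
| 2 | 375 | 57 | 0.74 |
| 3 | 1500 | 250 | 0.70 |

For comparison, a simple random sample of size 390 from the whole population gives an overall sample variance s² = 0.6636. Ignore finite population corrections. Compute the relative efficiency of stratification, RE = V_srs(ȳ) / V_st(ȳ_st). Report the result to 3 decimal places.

V̂(ȳ_st) = Σ W_h² s_h²/n_h, with W_h = N_h/N and N = 2250:
  stratum 1: (375/2250)²·0.57²/83 = 0.000108735
  stratum 2: (375/2250)²·0.74²/57 = 0.000266862
  stratum 3: (1500/2250)²·0.70²/250 = 0.000871111
V_st = 0.00124671
V_srs = s²/n = 0.6636/390 = 0.00170154
Relative efficiency = V_srs / V_st = 0.00170154/0.00124671 = 1.3648

RE ≈ 1.365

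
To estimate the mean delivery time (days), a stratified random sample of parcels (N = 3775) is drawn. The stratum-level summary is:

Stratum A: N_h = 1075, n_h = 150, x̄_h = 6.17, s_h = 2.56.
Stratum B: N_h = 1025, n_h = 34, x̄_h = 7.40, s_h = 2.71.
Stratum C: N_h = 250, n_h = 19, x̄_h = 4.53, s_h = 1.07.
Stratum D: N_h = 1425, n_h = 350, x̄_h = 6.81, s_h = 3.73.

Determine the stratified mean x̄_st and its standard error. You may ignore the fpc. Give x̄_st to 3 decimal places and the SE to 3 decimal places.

x̄_st = Σ W_h x̄_h = (1075·6.17 + 1025·7.40 + 250·4.53 + 1425·6.81)/3775 = 6.63695
V̂(x̄_st) = Σ W_h² s_h²/n_h, with W_h = N_h/N and N = 3775:
  stratum A: (1075/3775)²·2.56²/150 = 0.003543
  stratum B: (1025/3775)²·2.71²/34 = 0.0159248
  stratum C: (250/3775)²·1.07²/19 = 0.000264277
  stratum D: (1425/3775)²·3.73²/350 = 0.00566429
V̂(x̄_st) = 0.0253964
SE(x̄_st) = √0.0253964 = 0.159362

x̄_st ≈ 6.637, SE ≈ 0.159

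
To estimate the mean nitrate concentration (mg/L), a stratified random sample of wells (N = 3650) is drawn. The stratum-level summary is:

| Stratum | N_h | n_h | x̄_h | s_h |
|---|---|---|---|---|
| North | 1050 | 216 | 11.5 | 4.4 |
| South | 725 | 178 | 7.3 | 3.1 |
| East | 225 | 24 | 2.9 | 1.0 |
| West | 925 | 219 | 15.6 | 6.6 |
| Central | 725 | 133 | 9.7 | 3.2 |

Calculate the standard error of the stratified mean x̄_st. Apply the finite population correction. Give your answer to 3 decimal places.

V̂(x̄_st) = Σ W_h² (1 − n_h/N_h) s_h²/n_h, with W_h = N_h/N and N = 3650:
  stratum North: (1050/3650)²·(1 − 216/1050)·4.4²/216 = 0.00589144
  stratum South: (725/3650)²·(1 − 178/725)·3.1²/178 = 0.0016071
  stratum East: (225/3650)²·(1 − 24/225)·1.0²/24 = 0.000141443
  stratum West: (925/3650)²·(1 − 219/925)·6.6²/219 = 0.00975
  stratum Central: (725/3650)²·(1 − 133/725)·3.2²/133 = 0.0024804
V̂(x̄_st) = 0.0198704
SE(x̄_st) = √0.0198704 = 0.140962

SE(x̄_st) ≈ 0.141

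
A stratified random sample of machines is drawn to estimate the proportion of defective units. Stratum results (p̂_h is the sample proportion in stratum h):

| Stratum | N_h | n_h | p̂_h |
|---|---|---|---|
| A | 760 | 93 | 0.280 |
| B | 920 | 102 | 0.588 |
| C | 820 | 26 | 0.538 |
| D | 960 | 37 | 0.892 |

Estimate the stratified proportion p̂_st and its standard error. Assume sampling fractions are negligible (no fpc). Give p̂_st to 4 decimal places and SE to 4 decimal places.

p̂_st ≈ 0.5928, SE ≈ 0.0322

N = 3460; stratum weights W_h = N_h/N.
p̂_st = Σ W_h p̂_h = (760·0.280 + 920·0.588 + 820·0.538 + 960·0.892)/3460 = 0.59284
V̂(p̂_st) = Σ W_h² p̂_h(1−p̂_h)/(n_h−1):
  stratum A: (760/3460)²·0.280·0.720/92 = 0.000105725
  stratum B: (920/3460)²·0.588·0.412/101 = 0.000169581
  stratum C: (820/3460)²·0.538·0.462/25 = 0.000558418
  stratum D: (960/3460)²·0.892·0.108/36 = 0.000206004
V̂(p̂_st) = 0.00103973; SE = √V̂ = 0.0322448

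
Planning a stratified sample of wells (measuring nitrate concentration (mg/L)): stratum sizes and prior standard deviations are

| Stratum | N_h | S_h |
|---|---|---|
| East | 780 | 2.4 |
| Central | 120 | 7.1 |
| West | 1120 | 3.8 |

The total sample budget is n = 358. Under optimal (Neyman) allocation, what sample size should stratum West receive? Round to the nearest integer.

Neyman allocation: n_h = n · N_h S_h / Σ N_i S_i, with n = 358.
  stratum East: N_h·S_h = 780·2.4 = 1872.00
  stratum Central: N_h·S_h = 120·7.1 = 852.00
  stratum West: N_h·S_h = 1120·3.8 = 4256.00
Σ N_h S_h = 6980.00
n for stratum West = 358·4256.00/6980.00 = 218.288 → 218

218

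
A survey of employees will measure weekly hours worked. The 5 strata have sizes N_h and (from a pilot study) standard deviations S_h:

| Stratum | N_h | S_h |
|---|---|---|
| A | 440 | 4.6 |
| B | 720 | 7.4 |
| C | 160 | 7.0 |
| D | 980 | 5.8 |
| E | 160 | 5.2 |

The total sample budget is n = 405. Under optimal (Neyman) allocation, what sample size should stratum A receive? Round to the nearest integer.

55

Neyman allocation: n_h = n · N_h S_h / Σ N_i S_i, with n = 405.
  stratum A: N_h·S_h = 440·4.6 = 2024.00
  stratum B: N_h·S_h = 720·7.4 = 5328.00
  stratum C: N_h·S_h = 160·7.0 = 1120.00
  stratum D: N_h·S_h = 980·5.8 = 5684.00
  stratum E: N_h·S_h = 160·5.2 = 832.00
Σ N_h S_h = 14988.00
n for stratum A = 405·2024.00/14988.00 = 54.692 → 55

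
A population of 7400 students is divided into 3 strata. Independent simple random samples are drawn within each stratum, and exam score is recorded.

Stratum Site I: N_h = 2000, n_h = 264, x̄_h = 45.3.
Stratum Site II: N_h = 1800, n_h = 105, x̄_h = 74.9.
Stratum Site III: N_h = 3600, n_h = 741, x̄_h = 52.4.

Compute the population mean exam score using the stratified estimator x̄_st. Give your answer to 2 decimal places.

N = Σ N_h = 7400. Stratum weights W_h = N_h/N.
x̄_st = (2000·45.3 + 1800·74.9 + 3600·52.4) / 7400 = 55.9541

x̄_st ≈ 55.95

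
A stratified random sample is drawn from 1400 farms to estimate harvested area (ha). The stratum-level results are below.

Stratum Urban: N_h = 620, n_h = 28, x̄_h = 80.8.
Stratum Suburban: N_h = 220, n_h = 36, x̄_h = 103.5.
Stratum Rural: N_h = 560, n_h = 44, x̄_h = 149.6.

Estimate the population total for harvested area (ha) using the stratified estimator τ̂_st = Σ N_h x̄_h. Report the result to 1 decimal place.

τ̂_st = Σ N_h x̄_h = 620·80.8 + 220·103.5 + 560·149.6 = 156642.0

τ̂_st ≈ 156642.0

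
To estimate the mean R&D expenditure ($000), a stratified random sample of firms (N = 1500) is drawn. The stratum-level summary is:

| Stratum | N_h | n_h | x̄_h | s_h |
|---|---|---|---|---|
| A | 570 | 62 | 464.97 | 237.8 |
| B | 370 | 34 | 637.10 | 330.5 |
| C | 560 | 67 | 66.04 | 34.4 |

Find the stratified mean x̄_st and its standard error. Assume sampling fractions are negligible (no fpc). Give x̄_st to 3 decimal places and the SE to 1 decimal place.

x̄_st ≈ 358.495, SE ≈ 18.2

x̄_st = Σ W_h x̄_h = (570·464.97 + 370·637.10 + 560·66.04)/1500 = 358.49487
V̂(x̄_st) = Σ W_h² s_h²/n_h, with W_h = N_h/N and N = 1500:
  stratum A: (570/1500)²·237.8²/62 = 131.704
  stratum B: (370/1500)²·330.5²/34 = 195.472
  stratum C: (560/1500)²·34.4²/67 = 2.4617
V̂(x̄_st) = 329.638
SE(x̄_st) = √329.638 = 18.1559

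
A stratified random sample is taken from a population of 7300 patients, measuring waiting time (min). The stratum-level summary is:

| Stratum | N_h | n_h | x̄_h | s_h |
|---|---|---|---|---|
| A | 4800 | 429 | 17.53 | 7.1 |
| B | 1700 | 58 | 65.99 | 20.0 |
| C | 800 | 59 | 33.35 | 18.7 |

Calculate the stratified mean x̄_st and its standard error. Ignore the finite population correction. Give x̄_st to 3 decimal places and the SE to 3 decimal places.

x̄_st = Σ W_h x̄_h = (4800·17.53 + 1700·65.99 + 800·33.35)/7300 = 30.54890
V̂(x̄_st) = Σ W_h² s_h²/n_h, with W_h = N_h/N and N = 7300:
  stratum A: (4800/7300)²·7.1²/429 = 0.0508038
  stratum B: (1700/7300)²·20.0²/58 = 0.374011
  stratum C: (800/7300)²·18.7²/59 = 0.0711812
V̂(x̄_st) = 0.495996
SE(x̄_st) = √0.495996 = 0.70427

x̄_st ≈ 30.549, SE ≈ 0.704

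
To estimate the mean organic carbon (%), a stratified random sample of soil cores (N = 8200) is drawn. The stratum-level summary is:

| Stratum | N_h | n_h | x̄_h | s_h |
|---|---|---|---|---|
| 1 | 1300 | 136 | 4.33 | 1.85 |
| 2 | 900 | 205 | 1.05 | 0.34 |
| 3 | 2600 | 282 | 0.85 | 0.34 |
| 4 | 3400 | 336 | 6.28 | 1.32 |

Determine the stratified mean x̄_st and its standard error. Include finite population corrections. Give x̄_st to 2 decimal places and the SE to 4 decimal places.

x̄_st = Σ W_h x̄_h = (1300·4.33 + 900·1.05 + 2600·0.85 + 3400·6.28)/8200 = 3.67512
V̂(x̄_st) = Σ W_h² (1 − n_h/N_h) s_h²/n_h, with W_h = N_h/N and N = 8200:
  stratum 1: (1300/8200)²·(1 − 136/1300)·1.85²/136 = 0.000566335
  stratum 2: (900/8200)²·(1 − 205/900)·0.34²/205 = 5.2457e-06
  stratum 3: (2600/8200)²·(1 − 282/2600)·0.34²/282 = 3.67424e-05
  stratum 4: (3400/8200)²·(1 − 336/3400)·1.32²/336 = 0.000803431
V̂(x̄_st) = 0.00141175
SE(x̄_st) = √0.00141175 = 0.0375733

x̄_st ≈ 3.68, SE ≈ 0.0376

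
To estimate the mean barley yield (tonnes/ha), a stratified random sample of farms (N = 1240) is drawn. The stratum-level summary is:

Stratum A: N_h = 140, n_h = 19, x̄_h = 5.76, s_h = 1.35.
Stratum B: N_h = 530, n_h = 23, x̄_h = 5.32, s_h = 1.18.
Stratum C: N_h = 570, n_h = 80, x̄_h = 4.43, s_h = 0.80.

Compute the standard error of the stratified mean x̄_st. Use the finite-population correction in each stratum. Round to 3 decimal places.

V̂(x̄_st) = Σ W_h² (1 − n_h/N_h) s_h²/n_h, with W_h = N_h/N and N = 1240:
  stratum A: (140/1240)²·(1 − 19/140)·1.35²/19 = 0.00105678
  stratum B: (530/1240)²·(1 − 23/530)·1.18²/23 = 0.0105798
  stratum C: (570/1240)²·(1 − 80/570)·0.80²/80 = 0.00145317
V̂(x̄_st) = 0.0130897
SE(x̄_st) = √0.0130897 = 0.11441

SE(x̄_st) ≈ 0.114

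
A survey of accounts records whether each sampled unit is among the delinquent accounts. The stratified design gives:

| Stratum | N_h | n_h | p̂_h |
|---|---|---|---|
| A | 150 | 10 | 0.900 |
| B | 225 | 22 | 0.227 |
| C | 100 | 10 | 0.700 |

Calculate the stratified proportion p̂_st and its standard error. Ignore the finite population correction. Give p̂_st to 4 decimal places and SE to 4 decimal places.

N = 475; stratum weights W_h = N_h/N.
p̂_st = Σ W_h p̂_h = (150·0.900 + 225·0.227 + 100·0.700)/475 = 0.53911
V̂(p̂_st) = Σ W_h² p̂_h(1−p̂_h)/(n_h−1):
  stratum A: (150/475)²·0.900·0.100/9 = 0.00099723
  stratum B: (225/475)²·0.227·0.773/21 = 0.00187484
  stratum C: (100/475)²·0.700·0.300/9 = 0.00103416
V̂(p̂_st) = 0.00390623; SE = √V̂ = 0.0624999

p̂_st ≈ 0.5391, SE ≈ 0.0625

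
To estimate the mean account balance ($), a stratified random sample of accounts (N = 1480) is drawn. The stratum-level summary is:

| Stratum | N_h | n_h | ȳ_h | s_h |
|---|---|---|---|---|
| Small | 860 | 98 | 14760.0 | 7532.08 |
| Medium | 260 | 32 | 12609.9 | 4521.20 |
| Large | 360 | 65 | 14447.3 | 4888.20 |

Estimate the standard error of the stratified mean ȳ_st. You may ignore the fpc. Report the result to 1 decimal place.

V̂(ȳ_st) = Σ W_h² s_h²/n_h, with W_h = N_h/N and N = 1480:
  stratum Small: (860/1480)²·7532.08²/98 = 195469
  stratum Medium: (260/1480)²·4521.20²/32 = 19714.3
  stratum Large: (360/1480)²·4888.20²/65 = 21750.3
V̂(ȳ_st) = 236933
SE(ȳ_st) = √236933 = 486.758

SE(ȳ_st) ≈ 486.8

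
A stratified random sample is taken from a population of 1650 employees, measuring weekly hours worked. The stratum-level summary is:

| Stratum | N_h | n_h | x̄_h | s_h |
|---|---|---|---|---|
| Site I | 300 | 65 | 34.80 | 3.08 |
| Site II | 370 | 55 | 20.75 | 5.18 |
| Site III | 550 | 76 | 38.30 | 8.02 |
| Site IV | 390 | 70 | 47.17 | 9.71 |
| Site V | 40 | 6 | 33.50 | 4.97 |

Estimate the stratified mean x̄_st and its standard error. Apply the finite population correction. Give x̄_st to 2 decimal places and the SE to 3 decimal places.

x̄_st ≈ 35.71, SE ≈ 0.412

x̄_st = Σ W_h x̄_h = (300·34.80 + 370·20.75 + 550·38.30 + 390·47.17 + 40·33.50)/1650 = 35.70836
V̂(x̄_st) = Σ W_h² (1 − n_h/N_h) s_h²/n_h, with W_h = N_h/N and N = 1650:
  stratum Site I: (300/1650)²·(1 − 65/300)·3.08²/65 = 0.00377928
  stratum Site II: (370/1650)²·(1 − 55/370)·5.18²/55 = 0.0208853
  stratum Site III: (550/1650)²·(1 − 76/550)·8.02²/76 = 0.0810417
  stratum Site IV: (390/1650)²·(1 − 70/390)·9.71²/70 = 0.0617429
  stratum Site V: (40/1650)²·(1 − 6/40)·4.97²/6 = 0.00205652
V̂(x̄_st) = 0.169506
SE(x̄_st) = √0.169506 = 0.411711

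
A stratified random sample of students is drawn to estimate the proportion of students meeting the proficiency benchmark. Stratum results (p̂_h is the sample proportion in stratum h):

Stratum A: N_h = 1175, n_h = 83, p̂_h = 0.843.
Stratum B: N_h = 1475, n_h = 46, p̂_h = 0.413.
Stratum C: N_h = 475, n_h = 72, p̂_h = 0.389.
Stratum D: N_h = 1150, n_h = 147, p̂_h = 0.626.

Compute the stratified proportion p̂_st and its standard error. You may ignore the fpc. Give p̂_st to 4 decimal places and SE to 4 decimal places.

N = 4275; stratum weights W_h = N_h/N.
p̂_st = Σ W_h p̂_h = (1175·0.843 + 1475·0.413 + 475·0.389 + 1150·0.626)/4275 = 0.58582
V̂(p̂_st) = Σ W_h² p̂_h(1−p̂_h)/(n_h−1):
  stratum A: (1175/4275)²·0.843·0.157/82 = 0.000121932
  stratum B: (1475/4275)²·0.413·0.587/45 = 0.000641339
  stratum C: (475/4275)²·0.389·0.611/71 = 4.13283e-05
  stratum D: (1150/4275)²·0.626·0.374/146 = 0.000116042
V̂(p̂_st) = 0.000920641; SE = √V̂ = 0.0303421

p̂_st ≈ 0.5858, SE ≈ 0.0303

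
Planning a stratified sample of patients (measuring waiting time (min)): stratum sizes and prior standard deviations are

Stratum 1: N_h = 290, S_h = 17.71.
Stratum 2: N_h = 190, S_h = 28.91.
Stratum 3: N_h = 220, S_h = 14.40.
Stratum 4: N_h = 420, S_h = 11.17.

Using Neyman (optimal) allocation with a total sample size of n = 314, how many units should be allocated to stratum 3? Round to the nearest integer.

Neyman allocation: n_h = n · N_h S_h / Σ N_i S_i, with n = 314.
  stratum 1: N_h·S_h = 290·17.71 = 5135.90
  stratum 2: N_h·S_h = 190·28.91 = 5492.90
  stratum 3: N_h·S_h = 220·14.40 = 3168.00
  stratum 4: N_h·S_h = 420·11.17 = 4691.40
Σ N_h S_h = 18488.20
n for stratum 3 = 314·3168.00/18488.20 = 53.805 → 54

54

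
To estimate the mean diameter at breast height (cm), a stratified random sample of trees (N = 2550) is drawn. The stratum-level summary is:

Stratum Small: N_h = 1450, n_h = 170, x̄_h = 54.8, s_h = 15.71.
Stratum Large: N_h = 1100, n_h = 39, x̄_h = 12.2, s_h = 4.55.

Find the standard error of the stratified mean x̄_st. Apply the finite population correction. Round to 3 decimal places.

V̂(x̄_st) = Σ W_h² (1 − n_h/N_h) s_h²/n_h, with W_h = N_h/N and N = 2550:
  stratum Small: (1450/2550)²·(1 − 170/1450)·15.71²/170 = 0.414382
  stratum Large: (1100/2550)²·(1 − 39/1100)·4.55²/39 = 0.0952765
V̂(x̄_st) = 0.509659
SE(x̄_st) = √0.509659 = 0.713904

SE(x̄_st) ≈ 0.714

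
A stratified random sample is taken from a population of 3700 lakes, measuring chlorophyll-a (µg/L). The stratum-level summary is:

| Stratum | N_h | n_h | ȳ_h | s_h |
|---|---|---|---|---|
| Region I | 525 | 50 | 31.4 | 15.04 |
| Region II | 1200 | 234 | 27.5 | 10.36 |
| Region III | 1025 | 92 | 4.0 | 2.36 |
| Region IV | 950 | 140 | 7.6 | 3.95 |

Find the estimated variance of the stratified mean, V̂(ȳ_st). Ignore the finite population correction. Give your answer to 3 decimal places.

V̂(ȳ_st) ≈ 0.151

V̂(ȳ_st) = Σ W_h² s_h²/n_h, with W_h = N_h/N and N = 3700:
  stratum Region I: (525/3700)²·15.04²/50 = 0.0910837
  stratum Region II: (1200/3700)²·10.36²/234 = 0.0482462
  stratum Region III: (1025/3700)²·2.36²/92 = 0.00464601
  stratum Region IV: (950/3700)²·3.95²/140 = 0.007347
V̂(ȳ_st) = 0.151323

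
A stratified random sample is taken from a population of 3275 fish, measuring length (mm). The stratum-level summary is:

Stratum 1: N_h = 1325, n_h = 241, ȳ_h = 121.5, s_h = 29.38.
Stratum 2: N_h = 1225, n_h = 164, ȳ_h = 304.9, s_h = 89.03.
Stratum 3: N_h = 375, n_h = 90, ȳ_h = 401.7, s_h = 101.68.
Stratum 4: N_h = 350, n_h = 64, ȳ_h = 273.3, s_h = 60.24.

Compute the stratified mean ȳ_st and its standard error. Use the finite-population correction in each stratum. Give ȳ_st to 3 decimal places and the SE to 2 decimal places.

ȳ_st ≈ 238.407, SE ≈ 2.83

ȳ_st = Σ W_h ȳ_h = (1325·121.5 + 1225·304.9 + 375·401.7 + 350·273.3)/3275 = 238.40687
V̂(ȳ_st) = Σ W_h² (1 − n_h/N_h) s_h²/n_h, with W_h = N_h/N and N = 3275:
  stratum 1: (1325/3275)²·(1 − 241/1325)·29.38²/241 = 0.479633
  stratum 2: (1225/3275)²·(1 − 164/1225)·89.03²/164 = 5.85676
  stratum 3: (375/3275)²·(1 − 90/375)·101.68²/90 = 1.14467
  stratum 4: (350/3275)²·(1 − 64/350)·60.24²/64 = 0.529178
V̂(ȳ_st) = 8.01025
SE(ȳ_st) = √8.01025 = 2.83024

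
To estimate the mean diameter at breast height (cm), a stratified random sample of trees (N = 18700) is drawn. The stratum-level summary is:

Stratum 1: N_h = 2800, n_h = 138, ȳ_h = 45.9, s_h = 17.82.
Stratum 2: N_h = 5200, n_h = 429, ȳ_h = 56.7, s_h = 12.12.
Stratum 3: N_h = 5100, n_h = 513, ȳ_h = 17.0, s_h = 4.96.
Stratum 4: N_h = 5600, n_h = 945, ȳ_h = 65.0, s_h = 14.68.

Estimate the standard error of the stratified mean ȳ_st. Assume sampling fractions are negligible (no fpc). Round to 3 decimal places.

V̂(ȳ_st) = Σ W_h² s_h²/n_h, with W_h = N_h/N and N = 18700:
  stratum 1: (2800/18700)²·17.82²/138 = 0.0515904
  stratum 2: (5200/18700)²·12.12²/429 = 0.0264772
  stratum 3: (5100/18700)²·4.96²/513 = 0.003567
  stratum 4: (5600/18700)²·14.68²/945 = 0.0204509
V̂(ȳ_st) = 0.102086
SE(ȳ_st) = √0.102086 = 0.319508

SE(ȳ_st) ≈ 0.320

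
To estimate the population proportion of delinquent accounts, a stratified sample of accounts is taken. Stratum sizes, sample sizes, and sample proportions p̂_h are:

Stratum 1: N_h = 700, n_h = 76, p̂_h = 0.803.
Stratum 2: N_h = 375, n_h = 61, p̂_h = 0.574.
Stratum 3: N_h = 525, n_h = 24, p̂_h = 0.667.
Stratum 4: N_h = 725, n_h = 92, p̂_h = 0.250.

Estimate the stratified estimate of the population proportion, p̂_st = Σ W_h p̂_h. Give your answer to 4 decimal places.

N = 2325; stratum weights W_h = N_h/N.
p̂_st = Σ W_h p̂_h = (700·0.803 + 375·0.574 + 525·0.667 + 725·0.250)/2325 = 0.56291

p̂_st ≈ 0.5629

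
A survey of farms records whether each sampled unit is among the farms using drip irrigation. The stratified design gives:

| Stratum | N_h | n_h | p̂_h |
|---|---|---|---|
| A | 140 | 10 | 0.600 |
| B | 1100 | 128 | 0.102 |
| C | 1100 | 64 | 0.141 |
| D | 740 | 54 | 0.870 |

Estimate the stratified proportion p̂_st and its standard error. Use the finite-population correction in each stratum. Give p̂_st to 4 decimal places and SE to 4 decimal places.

p̂_st ≈ 0.3231, SE ≈ 0.0219

N = 3080; stratum weights W_h = N_h/N.
p̂_st = Σ W_h p̂_h = (140·0.600 + 1100·0.102 + 1100·0.141 + 740·0.870)/3080 = 0.32308
V̂(p̂_st) = Σ W_h² (1 − n_h/N_h) p̂_h(1−p̂_h)/(n_h−1):
  stratum A: (140/3080)²·(1 − 10/140)·0.600·0.400/9 = 5.1161e-05
  stratum B: (1100/3080)²·(1 − 128/1100)·0.102·0.898/127 = 8.12887e-05
  stratum C: (1100/3080)²·(1 − 64/1100)·0.141·0.859/63 = 0.000230953
  stratum D: (740/3080)²·(1 − 54/740)·0.870·0.130/53 = 0.000114193
V̂(p̂_st) = 0.000477596; SE = √V̂ = 0.021854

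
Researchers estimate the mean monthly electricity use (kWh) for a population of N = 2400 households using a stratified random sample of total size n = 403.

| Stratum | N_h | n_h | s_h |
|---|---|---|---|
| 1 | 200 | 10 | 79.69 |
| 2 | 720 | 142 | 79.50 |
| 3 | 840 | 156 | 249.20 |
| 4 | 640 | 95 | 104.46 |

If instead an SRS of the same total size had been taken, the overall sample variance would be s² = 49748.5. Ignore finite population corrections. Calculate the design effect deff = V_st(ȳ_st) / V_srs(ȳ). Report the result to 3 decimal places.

deff ≈ 0.529

V̂(ȳ_st) = Σ W_h² s_h²/n_h, with W_h = N_h/N and N = 2400:
  stratum 1: (200/2400)²·79.69²/10 = 4.41007
  stratum 2: (720/2400)²·79.50²/142 = 4.00579
  stratum 3: (840/2400)²·249.20²/156 = 48.7649
  stratum 4: (640/2400)²·104.46²/95 = 8.16797
V_st = 65.3488
V_srs = s²/n = 49748.5/403 = 123.445
deff = V_st / V_srs = 65.3488/123.445 = 0.5294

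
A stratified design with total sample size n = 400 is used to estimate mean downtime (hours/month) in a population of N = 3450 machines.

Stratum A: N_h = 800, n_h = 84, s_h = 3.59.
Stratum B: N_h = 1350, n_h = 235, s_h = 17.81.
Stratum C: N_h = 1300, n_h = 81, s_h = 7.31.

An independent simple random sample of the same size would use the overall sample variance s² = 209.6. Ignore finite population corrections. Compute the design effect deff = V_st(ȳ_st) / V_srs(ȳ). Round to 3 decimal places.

V̂(ȳ_st) = Σ W_h² s_h²/n_h, with W_h = N_h/N and N = 3450:
  stratum A: (800/3450)²·3.59²/84 = 0.00824995
  stratum B: (1350/3450)²·17.81²/235 = 0.206676
  stratum C: (1300/3450)²·7.31²/81 = 0.0936695
V_st = 0.308595
V_srs = s²/n = 209.6/400 = 0.524
deff = V_st / V_srs = 0.308595/0.524 = 0.5889

deff ≈ 0.589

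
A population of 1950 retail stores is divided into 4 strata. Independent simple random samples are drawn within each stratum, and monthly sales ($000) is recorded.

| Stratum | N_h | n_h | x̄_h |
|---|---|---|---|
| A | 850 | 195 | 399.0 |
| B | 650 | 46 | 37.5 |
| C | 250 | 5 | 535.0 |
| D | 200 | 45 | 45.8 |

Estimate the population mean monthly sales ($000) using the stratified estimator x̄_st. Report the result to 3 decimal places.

N = Σ N_h = 1950. Stratum weights W_h = N_h/N.
x̄_st = (850·399.0 + 650·37.5 + 250·535.0 + 200·45.8) / 1950 = 259.71026

x̄_st ≈ 259.710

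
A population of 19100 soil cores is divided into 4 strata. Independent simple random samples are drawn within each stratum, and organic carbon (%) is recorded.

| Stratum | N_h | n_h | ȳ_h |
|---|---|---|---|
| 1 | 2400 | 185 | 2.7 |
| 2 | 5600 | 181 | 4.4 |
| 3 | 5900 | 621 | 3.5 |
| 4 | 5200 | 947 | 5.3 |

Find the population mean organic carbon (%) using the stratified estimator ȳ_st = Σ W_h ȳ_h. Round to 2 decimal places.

ȳ_st ≈ 4.15

N = Σ N_h = 19100. Stratum weights W_h = N_h/N.
ȳ_st = (2400·2.7 + 5600·4.4 + 5900·3.5 + 5200·5.3) / 19100 = 4.1534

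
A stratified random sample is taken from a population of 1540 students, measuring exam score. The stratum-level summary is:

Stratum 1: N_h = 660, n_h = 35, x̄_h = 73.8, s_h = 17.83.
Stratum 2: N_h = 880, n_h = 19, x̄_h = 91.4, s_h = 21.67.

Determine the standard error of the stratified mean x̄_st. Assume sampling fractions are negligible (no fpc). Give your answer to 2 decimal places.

V̂(x̄_st) = Σ W_h² s_h²/n_h, with W_h = N_h/N and N = 1540:
  stratum 1: (660/1540)²·17.83²/35 = 1.66833
  stratum 2: (880/1540)²·21.67²/19 = 8.07027
V̂(x̄_st) = 9.7386
SE(x̄_st) = √9.7386 = 3.12067

SE(x̄_st) ≈ 3.12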